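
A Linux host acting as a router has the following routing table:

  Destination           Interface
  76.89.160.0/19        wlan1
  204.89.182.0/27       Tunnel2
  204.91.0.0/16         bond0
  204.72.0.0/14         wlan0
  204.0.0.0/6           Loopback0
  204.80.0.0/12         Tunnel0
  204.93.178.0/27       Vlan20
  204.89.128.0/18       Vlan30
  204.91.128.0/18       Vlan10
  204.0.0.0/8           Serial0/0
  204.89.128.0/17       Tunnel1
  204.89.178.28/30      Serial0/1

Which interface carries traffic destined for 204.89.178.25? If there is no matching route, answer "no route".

Routes whose prefix contains 204.89.178.25:
  204.0.0.0/6 (204.0.0.0 - 207.255.255.255) -> Loopback0
  204.0.0.0/8 (204.0.0.0 - 204.255.255.255) -> Serial0/0
  204.80.0.0/12 (204.80.0.0 - 204.95.255.255) -> Tunnel0
  204.89.128.0/17 (204.89.128.0 - 204.89.255.255) -> Tunnel1
  204.89.128.0/18 (204.89.128.0 - 204.89.191.255) -> Vlan30
More-specific entries that do NOT match:
  204.89.178.28/30 (204.89.178.28 - 204.89.178.31) does not contain 204.89.178.25
  204.89.182.0/27 (204.89.182.0 - 204.89.182.31) does not contain 204.89.178.25
  204.93.178.0/27 (204.93.178.0 - 204.93.178.31) does not contain 204.89.178.25
  76.89.160.0/19 (76.89.160.0 - 76.89.191.255) does not contain 204.89.178.25
Longest matching prefix is /18 -> interface Vlan30.

Vlan30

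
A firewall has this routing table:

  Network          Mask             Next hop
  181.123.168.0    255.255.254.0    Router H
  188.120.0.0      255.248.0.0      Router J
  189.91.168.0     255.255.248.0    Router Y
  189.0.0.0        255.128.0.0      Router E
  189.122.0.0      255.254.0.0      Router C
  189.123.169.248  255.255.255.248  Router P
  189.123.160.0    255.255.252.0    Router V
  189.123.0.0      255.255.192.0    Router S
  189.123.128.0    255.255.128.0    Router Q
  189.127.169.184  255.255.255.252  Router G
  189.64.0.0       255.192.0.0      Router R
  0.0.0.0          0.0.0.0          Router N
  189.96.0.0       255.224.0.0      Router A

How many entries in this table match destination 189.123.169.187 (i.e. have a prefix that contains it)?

6

Prefixes containing 189.123.169.187:
  0.0.0.0/0 (default, matches everything)
  189.0.0.0/9 (189.0.0.0 - 189.127.255.255)
  189.64.0.0/10 (189.64.0.0 - 189.127.255.255)
  189.96.0.0/11 (189.96.0.0 - 189.127.255.255)
  189.122.0.0/15 (189.122.0.0 - 189.123.255.255)
  189.123.128.0/17 (189.123.128.0 - 189.123.255.255)
Total matching entries: 6.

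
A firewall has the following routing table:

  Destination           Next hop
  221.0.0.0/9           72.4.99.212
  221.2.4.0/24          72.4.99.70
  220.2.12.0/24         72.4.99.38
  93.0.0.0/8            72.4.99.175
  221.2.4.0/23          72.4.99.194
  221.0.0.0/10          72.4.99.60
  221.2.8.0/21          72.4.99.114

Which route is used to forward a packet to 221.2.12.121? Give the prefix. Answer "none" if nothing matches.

Entries matching 221.2.12.121:
  221.0.0.0/9 (221.0.0.0 - 221.127.255.255)
  221.0.0.0/10 (221.0.0.0 - 221.63.255.255)
  221.2.8.0/21 (221.2.8.0 - 221.2.15.255)
Most specific is 221.2.8.0/21.

221.2.8.0/21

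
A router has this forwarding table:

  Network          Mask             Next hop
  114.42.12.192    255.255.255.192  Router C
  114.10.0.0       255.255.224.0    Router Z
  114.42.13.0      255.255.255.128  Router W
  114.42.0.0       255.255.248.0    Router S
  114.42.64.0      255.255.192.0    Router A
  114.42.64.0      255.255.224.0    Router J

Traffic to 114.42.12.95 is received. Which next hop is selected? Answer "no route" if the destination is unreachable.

No entry's prefix contains 114.42.12.95; there is no default route.

no route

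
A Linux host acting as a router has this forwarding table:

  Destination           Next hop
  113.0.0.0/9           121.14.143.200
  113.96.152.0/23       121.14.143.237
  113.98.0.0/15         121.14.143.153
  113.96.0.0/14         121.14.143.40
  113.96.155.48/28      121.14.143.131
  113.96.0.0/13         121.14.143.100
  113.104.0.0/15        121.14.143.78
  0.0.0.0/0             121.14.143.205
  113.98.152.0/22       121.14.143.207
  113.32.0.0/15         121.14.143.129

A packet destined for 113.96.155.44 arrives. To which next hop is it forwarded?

Routes whose prefix contains 113.96.155.44:
  0.0.0.0/0 (default, matches everything) -> 121.14.143.205
  113.0.0.0/9 (113.0.0.0 - 113.127.255.255) -> 121.14.143.200
  113.96.0.0/13 (113.96.0.0 - 113.103.255.255) -> 121.14.143.100
  113.96.0.0/14 (113.96.0.0 - 113.99.255.255) -> 121.14.143.40
More-specific entries that do NOT match:
  113.96.155.48/28 (113.96.155.48 - 113.96.155.63) does not contain 113.96.155.44
  113.96.152.0/23 (113.96.152.0 - 113.96.153.255) does not contain 113.96.155.44
  113.98.152.0/22 (113.98.152.0 - 113.98.155.255) does not contain 113.96.155.44
  113.98.0.0/15 (113.98.0.0 - 113.99.255.255) does not contain 113.96.155.44
  113.104.0.0/15 (113.104.0.0 - 113.105.255.255) does not contain 113.96.155.44
  113.32.0.0/15 (113.32.0.0 - 113.33.255.255) does not contain 113.96.155.44
Longest matching prefix is /14 -> next hop 121.14.143.40.

121.14.143.40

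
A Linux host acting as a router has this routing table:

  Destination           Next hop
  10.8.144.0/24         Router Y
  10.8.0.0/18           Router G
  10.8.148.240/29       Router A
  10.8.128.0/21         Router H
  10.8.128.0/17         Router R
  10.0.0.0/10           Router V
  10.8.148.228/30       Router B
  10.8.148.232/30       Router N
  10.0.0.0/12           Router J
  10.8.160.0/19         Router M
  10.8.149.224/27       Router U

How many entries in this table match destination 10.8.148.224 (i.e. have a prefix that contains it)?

Prefixes containing 10.8.148.224:
  10.0.0.0/10 (10.0.0.0 - 10.63.255.255)
  10.0.0.0/12 (10.0.0.0 - 10.15.255.255)
  10.8.128.0/17 (10.8.128.0 - 10.8.255.255)
Total matching entries: 3.

3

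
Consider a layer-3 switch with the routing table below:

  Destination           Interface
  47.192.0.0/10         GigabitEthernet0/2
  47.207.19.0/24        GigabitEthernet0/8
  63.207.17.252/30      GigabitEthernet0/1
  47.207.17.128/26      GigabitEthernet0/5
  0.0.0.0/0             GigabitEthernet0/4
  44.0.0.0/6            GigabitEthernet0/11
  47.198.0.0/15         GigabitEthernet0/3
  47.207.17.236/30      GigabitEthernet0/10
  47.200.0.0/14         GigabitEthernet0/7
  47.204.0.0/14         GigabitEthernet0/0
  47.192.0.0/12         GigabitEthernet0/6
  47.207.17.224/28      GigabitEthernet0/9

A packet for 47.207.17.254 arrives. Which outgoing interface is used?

Routes whose prefix contains 47.207.17.254:
  0.0.0.0/0 (default, matches everything) -> GigabitEthernet0/4
  44.0.0.0/6 (44.0.0.0 - 47.255.255.255) -> GigabitEthernet0/11
  47.192.0.0/10 (47.192.0.0 - 47.255.255.255) -> GigabitEthernet0/2
  47.192.0.0/12 (47.192.0.0 - 47.207.255.255) -> GigabitEthernet0/6
  47.204.0.0/14 (47.204.0.0 - 47.207.255.255) -> GigabitEthernet0/0
More-specific entries that do NOT match:
  63.207.17.252/30 (63.207.17.252 - 63.207.17.255) does not contain 47.207.17.254
  47.207.17.236/30 (47.207.17.236 - 47.207.17.239) does not contain 47.207.17.254
  47.207.17.224/28 (47.207.17.224 - 47.207.17.239) does not contain 47.207.17.254
  47.207.17.128/26 (47.207.17.128 - 47.207.17.191) does not contain 47.207.17.254
  47.207.19.0/24 (47.207.19.0 - 47.207.19.255) does not contain 47.207.17.254
  47.198.0.0/15 (47.198.0.0 - 47.199.255.255) does not contain 47.207.17.254
Longest matching prefix is /14 -> interface GigabitEthernet0/0.

GigabitEthernet0/0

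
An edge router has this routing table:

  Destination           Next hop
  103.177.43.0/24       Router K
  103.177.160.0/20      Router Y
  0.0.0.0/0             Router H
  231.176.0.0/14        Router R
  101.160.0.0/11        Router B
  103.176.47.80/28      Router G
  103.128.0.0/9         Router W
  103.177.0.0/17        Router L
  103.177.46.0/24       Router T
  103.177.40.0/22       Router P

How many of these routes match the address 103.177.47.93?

3

Prefixes containing 103.177.47.93:
  0.0.0.0/0 (default, matches everything)
  103.128.0.0/9 (103.128.0.0 - 103.255.255.255)
  103.177.0.0/17 (103.177.0.0 - 103.177.127.255)
Total matching entries: 3.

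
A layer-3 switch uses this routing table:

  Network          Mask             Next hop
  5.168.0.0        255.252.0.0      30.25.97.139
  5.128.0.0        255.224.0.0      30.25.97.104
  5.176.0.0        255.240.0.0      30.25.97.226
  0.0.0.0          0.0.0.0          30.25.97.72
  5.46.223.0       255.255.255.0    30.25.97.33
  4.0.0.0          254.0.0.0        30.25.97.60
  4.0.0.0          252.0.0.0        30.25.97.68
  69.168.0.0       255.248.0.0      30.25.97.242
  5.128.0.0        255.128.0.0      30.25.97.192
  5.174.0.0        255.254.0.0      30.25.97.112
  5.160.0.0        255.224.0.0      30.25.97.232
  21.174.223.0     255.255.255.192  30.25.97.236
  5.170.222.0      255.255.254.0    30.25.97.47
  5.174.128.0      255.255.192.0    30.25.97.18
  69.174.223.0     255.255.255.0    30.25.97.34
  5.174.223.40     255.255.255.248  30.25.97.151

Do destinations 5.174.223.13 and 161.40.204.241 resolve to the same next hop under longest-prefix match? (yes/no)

no

5.174.223.13: longest match 5.174.0.0/15 -> 30.25.97.112
161.40.204.241: longest match 0.0.0.0/0 -> 30.25.97.72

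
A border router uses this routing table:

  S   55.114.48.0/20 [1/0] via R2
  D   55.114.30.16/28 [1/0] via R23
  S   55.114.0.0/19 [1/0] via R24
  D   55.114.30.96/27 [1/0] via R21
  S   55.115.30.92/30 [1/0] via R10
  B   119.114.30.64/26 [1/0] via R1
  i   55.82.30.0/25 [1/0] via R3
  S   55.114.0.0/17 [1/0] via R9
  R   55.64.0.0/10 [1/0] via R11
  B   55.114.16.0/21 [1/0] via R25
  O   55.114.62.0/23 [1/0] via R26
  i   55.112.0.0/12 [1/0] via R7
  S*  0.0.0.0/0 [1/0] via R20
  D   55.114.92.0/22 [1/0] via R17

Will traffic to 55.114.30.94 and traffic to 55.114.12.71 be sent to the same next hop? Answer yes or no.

55.114.30.94: longest match 55.114.0.0/19 -> R24
55.114.12.71: longest match 55.114.0.0/19 -> R24

yes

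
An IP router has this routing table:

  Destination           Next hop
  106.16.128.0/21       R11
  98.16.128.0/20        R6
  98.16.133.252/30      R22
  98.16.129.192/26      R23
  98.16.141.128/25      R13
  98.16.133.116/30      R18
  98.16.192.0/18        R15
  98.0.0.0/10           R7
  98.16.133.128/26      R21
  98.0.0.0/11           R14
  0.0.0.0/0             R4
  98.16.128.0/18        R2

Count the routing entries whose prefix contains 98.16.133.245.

Prefixes containing 98.16.133.245:
  0.0.0.0/0 (default, matches everything)
  98.0.0.0/10 (98.0.0.0 - 98.63.255.255)
  98.0.0.0/11 (98.0.0.0 - 98.31.255.255)
  98.16.128.0/18 (98.16.128.0 - 98.16.191.255)
  98.16.128.0/20 (98.16.128.0 - 98.16.143.255)
Total matching entries: 5.

5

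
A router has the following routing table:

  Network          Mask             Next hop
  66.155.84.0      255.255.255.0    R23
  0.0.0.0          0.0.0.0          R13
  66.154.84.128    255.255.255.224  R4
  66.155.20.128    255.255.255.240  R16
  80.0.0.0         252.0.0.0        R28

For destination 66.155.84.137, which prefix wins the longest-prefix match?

Entries matching 66.155.84.137:
  0.0.0.0/0 (default, matches everything)
  66.155.84.0/24 (66.155.84.0 - 66.155.84.255)
Most specific is 66.155.84.0/24.

66.155.84.0/24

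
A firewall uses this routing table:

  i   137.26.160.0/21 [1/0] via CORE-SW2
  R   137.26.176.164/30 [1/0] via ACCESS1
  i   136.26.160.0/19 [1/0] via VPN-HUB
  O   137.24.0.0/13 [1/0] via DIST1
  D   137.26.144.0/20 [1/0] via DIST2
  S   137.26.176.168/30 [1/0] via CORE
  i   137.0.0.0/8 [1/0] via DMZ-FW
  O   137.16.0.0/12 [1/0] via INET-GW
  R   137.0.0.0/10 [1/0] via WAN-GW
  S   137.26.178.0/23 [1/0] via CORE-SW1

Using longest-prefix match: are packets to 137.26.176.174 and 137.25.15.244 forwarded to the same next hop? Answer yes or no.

137.26.176.174: longest match 137.24.0.0/13 -> DIST1
137.25.15.244: longest match 137.24.0.0/13 -> DIST1

yes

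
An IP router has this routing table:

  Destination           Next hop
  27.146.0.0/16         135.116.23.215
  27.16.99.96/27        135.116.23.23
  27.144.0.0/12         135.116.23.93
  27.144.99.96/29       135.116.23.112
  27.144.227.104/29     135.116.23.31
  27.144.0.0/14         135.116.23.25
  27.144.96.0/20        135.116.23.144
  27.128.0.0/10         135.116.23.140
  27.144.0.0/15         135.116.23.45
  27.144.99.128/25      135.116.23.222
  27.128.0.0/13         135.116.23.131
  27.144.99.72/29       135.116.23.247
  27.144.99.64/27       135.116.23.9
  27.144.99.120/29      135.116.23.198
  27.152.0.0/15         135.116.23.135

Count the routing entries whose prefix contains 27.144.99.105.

5

Prefixes containing 27.144.99.105:
  27.128.0.0/10 (27.128.0.0 - 27.191.255.255)
  27.144.0.0/12 (27.144.0.0 - 27.159.255.255)
  27.144.0.0/14 (27.144.0.0 - 27.147.255.255)
  27.144.0.0/15 (27.144.0.0 - 27.145.255.255)
  27.144.96.0/20 (27.144.96.0 - 27.144.111.255)
Total matching entries: 5.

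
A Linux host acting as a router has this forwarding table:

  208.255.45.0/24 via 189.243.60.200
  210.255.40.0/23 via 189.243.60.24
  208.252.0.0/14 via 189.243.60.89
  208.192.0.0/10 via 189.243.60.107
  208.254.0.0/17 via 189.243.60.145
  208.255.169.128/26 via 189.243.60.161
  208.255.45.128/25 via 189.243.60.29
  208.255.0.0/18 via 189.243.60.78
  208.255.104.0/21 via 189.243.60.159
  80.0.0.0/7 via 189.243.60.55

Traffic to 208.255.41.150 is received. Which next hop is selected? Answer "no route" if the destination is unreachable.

Routes whose prefix contains 208.255.41.150:
  208.192.0.0/10 (208.192.0.0 - 208.255.255.255) -> 189.243.60.107
  208.252.0.0/14 (208.252.0.0 - 208.255.255.255) -> 189.243.60.89
  208.255.0.0/18 (208.255.0.0 - 208.255.63.255) -> 189.243.60.78
More-specific entries that do NOT match:
  208.255.169.128/26 (208.255.169.128 - 208.255.169.191) does not contain 208.255.41.150
  208.255.45.128/25 (208.255.45.128 - 208.255.45.255) does not contain 208.255.41.150
  208.255.45.0/24 (208.255.45.0 - 208.255.45.255) does not contain 208.255.41.150
  210.255.40.0/23 (210.255.40.0 - 210.255.41.255) does not contain 208.255.41.150
  208.255.104.0/21 (208.255.104.0 - 208.255.111.255) does not contain 208.255.41.150
Longest matching prefix is /18 -> next hop 189.243.60.78.

189.243.60.78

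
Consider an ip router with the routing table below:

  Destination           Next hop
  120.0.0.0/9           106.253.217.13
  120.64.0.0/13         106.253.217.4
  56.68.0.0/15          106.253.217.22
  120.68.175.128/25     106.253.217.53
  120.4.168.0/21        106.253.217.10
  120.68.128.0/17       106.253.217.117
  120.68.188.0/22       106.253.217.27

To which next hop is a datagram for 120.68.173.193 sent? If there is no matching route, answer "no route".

106.253.217.117

Routes whose prefix contains 120.68.173.193:
  120.0.0.0/9 (120.0.0.0 - 120.127.255.255) -> 106.253.217.13
  120.64.0.0/13 (120.64.0.0 - 120.71.255.255) -> 106.253.217.4
  120.68.128.0/17 (120.68.128.0 - 120.68.255.255) -> 106.253.217.117
More-specific entries that do NOT match:
  120.68.175.128/25 (120.68.175.128 - 120.68.175.255) does not contain 120.68.173.193
  120.68.188.0/22 (120.68.188.0 - 120.68.191.255) does not contain 120.68.173.193
  120.4.168.0/21 (120.4.168.0 - 120.4.175.255) does not contain 120.68.173.193
Longest matching prefix is /17 -> next hop 106.253.217.117.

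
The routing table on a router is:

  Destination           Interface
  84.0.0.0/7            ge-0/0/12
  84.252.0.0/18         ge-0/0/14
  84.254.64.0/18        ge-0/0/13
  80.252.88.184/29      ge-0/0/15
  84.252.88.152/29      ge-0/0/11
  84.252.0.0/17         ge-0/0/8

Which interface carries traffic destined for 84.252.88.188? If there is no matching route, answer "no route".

ge-0/0/8

Routes whose prefix contains 84.252.88.188:
  84.0.0.0/7 (84.0.0.0 - 85.255.255.255) -> ge-0/0/12
  84.252.0.0/17 (84.252.0.0 - 84.252.127.255) -> ge-0/0/8
More-specific entries that do NOT match:
  80.252.88.184/29 (80.252.88.184 - 80.252.88.191) does not contain 84.252.88.188
  84.252.88.152/29 (84.252.88.152 - 84.252.88.159) does not contain 84.252.88.188
  84.252.0.0/18 (84.252.0.0 - 84.252.63.255) does not contain 84.252.88.188
  84.254.64.0/18 (84.254.64.0 - 84.254.127.255) does not contain 84.252.88.188
Longest matching prefix is /17 -> interface ge-0/0/8.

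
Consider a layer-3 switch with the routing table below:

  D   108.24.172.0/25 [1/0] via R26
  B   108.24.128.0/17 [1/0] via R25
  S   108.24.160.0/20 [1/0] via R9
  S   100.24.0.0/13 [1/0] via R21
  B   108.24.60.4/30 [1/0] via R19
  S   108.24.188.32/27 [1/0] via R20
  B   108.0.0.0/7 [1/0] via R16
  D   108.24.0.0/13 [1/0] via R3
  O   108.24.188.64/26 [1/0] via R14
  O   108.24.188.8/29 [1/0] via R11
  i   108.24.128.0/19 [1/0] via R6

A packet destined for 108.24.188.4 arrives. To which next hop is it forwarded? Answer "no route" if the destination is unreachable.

Routes whose prefix contains 108.24.188.4:
  108.0.0.0/7 (108.0.0.0 - 109.255.255.255) -> R16
  108.24.0.0/13 (108.24.0.0 - 108.31.255.255) -> R3
  108.24.128.0/17 (108.24.128.0 - 108.24.255.255) -> R25
More-specific entries that do NOT match:
  108.24.60.4/30 (108.24.60.4 - 108.24.60.7) does not contain 108.24.188.4
  108.24.188.8/29 (108.24.188.8 - 108.24.188.15) does not contain 108.24.188.4
  108.24.188.32/27 (108.24.188.32 - 108.24.188.63) does not contain 108.24.188.4
  108.24.188.64/26 (108.24.188.64 - 108.24.188.127) does not contain 108.24.188.4
  108.24.172.0/25 (108.24.172.0 - 108.24.172.127) does not contain 108.24.188.4
  108.24.160.0/20 (108.24.160.0 - 108.24.175.255) does not contain 108.24.188.4
  108.24.128.0/19 (108.24.128.0 - 108.24.159.255) does not contain 108.24.188.4
Longest matching prefix is /17 -> next hop R25.

R25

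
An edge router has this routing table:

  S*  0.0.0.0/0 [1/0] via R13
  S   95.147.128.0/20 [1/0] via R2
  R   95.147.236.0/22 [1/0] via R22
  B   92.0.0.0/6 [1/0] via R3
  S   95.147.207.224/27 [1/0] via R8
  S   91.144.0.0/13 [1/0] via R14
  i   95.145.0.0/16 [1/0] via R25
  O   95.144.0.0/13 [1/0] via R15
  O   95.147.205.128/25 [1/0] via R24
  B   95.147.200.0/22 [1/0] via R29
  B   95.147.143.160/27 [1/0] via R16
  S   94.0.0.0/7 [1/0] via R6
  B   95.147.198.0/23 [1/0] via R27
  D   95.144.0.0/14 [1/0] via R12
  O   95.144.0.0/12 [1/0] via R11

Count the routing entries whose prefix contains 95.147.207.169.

6

Prefixes containing 95.147.207.169:
  0.0.0.0/0 (default, matches everything)
  92.0.0.0/6 (92.0.0.0 - 95.255.255.255)
  94.0.0.0/7 (94.0.0.0 - 95.255.255.255)
  95.144.0.0/12 (95.144.0.0 - 95.159.255.255)
  95.144.0.0/13 (95.144.0.0 - 95.151.255.255)
  95.144.0.0/14 (95.144.0.0 - 95.147.255.255)
Total matching entries: 6.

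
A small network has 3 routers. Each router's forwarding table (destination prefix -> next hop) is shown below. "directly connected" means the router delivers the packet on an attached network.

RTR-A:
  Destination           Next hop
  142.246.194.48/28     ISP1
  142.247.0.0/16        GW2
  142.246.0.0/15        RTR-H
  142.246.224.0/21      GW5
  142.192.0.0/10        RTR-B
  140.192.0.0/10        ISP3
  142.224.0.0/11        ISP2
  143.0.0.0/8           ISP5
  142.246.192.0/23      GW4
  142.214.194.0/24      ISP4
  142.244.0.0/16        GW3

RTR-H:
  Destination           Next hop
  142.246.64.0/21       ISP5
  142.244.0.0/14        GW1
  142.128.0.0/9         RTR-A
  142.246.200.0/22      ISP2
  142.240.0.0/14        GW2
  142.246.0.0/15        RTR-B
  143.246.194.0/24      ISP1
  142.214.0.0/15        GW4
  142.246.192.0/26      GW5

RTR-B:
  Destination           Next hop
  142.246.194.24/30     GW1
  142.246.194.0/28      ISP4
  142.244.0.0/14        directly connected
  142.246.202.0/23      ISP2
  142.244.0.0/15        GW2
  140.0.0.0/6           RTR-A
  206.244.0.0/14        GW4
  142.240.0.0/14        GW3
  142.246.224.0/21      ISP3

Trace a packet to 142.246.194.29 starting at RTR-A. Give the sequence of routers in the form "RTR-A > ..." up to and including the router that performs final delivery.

RTR-A > RTR-H > RTR-B

At RTR-A: longest match for 142.246.194.29 is 142.246.0.0/15 -> RTR-H
At RTR-H: longest match for 142.246.194.29 is 142.246.0.0/15 -> RTR-B
At RTR-B: longest match for 142.246.194.29 is 142.244.0.0/14 -> directly connected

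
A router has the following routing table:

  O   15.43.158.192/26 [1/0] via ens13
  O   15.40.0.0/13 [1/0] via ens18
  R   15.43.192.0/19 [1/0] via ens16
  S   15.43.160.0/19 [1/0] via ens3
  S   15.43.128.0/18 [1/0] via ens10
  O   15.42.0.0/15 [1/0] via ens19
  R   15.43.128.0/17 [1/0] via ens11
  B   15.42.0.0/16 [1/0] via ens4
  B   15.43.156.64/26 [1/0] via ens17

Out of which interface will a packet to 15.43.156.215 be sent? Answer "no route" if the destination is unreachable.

ens10

Routes whose prefix contains 15.43.156.215:
  15.40.0.0/13 (15.40.0.0 - 15.47.255.255) -> ens18
  15.42.0.0/15 (15.42.0.0 - 15.43.255.255) -> ens19
  15.43.128.0/17 (15.43.128.0 - 15.43.255.255) -> ens11
  15.43.128.0/18 (15.43.128.0 - 15.43.191.255) -> ens10
More-specific entries that do NOT match:
  15.43.158.192/26 (15.43.158.192 - 15.43.158.255) does not contain 15.43.156.215
  15.43.156.64/26 (15.43.156.64 - 15.43.156.127) does not contain 15.43.156.215
  15.43.192.0/19 (15.43.192.0 - 15.43.223.255) does not contain 15.43.156.215
  15.43.160.0/19 (15.43.160.0 - 15.43.191.255) does not contain 15.43.156.215
Longest matching prefix is /18 -> interface ens10.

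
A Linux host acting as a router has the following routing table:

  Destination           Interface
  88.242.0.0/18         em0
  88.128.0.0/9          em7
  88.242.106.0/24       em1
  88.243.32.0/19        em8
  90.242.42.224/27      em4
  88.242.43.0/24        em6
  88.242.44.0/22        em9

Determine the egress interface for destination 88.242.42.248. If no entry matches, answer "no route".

Routes whose prefix contains 88.242.42.248:
  88.128.0.0/9 (88.128.0.0 - 88.255.255.255) -> em7
  88.242.0.0/18 (88.242.0.0 - 88.242.63.255) -> em0
More-specific entries that do NOT match:
  90.242.42.224/27 (90.242.42.224 - 90.242.42.255) does not contain 88.242.42.248
  88.242.106.0/24 (88.242.106.0 - 88.242.106.255) does not contain 88.242.42.248
  88.242.43.0/24 (88.242.43.0 - 88.242.43.255) does not contain 88.242.42.248
  88.242.44.0/22 (88.242.44.0 - 88.242.47.255) does not contain 88.242.42.248
  88.243.32.0/19 (88.243.32.0 - 88.243.63.255) does not contain 88.242.42.248
Longest matching prefix is /18 -> interface em0.

em0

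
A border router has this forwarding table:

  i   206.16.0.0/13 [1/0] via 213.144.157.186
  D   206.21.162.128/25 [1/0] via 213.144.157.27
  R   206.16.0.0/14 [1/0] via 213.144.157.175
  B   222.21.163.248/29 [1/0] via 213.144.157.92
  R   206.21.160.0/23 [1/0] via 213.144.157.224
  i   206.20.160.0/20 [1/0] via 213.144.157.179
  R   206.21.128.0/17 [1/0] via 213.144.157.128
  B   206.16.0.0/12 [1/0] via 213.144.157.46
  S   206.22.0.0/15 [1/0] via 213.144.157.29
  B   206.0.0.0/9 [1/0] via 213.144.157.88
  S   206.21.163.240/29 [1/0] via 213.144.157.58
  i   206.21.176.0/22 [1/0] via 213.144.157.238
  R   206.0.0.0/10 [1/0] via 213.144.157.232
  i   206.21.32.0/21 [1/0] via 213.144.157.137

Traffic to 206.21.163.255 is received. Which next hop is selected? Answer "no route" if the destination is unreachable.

213.144.157.128

Routes whose prefix contains 206.21.163.255:
  206.0.0.0/9 (206.0.0.0 - 206.127.255.255) -> 213.144.157.88
  206.0.0.0/10 (206.0.0.0 - 206.63.255.255) -> 213.144.157.232
  206.16.0.0/12 (206.16.0.0 - 206.31.255.255) -> 213.144.157.46
  206.16.0.0/13 (206.16.0.0 - 206.23.255.255) -> 213.144.157.186
  206.21.128.0/17 (206.21.128.0 - 206.21.255.255) -> 213.144.157.128
More-specific entries that do NOT match:
  222.21.163.248/29 (222.21.163.248 - 222.21.163.255) does not contain 206.21.163.255
  206.21.163.240/29 (206.21.163.240 - 206.21.163.247) does not contain 206.21.163.255
  206.21.162.128/25 (206.21.162.128 - 206.21.162.255) does not contain 206.21.163.255
  206.21.160.0/23 (206.21.160.0 - 206.21.161.255) does not contain 206.21.163.255
  206.21.176.0/22 (206.21.176.0 - 206.21.179.255) does not contain 206.21.163.255
  206.21.32.0/21 (206.21.32.0 - 206.21.39.255) does not contain 206.21.163.255
  206.20.160.0/20 (206.20.160.0 - 206.20.175.255) does not contain 206.21.163.255
Longest matching prefix is /17 -> next hop 213.144.157.128.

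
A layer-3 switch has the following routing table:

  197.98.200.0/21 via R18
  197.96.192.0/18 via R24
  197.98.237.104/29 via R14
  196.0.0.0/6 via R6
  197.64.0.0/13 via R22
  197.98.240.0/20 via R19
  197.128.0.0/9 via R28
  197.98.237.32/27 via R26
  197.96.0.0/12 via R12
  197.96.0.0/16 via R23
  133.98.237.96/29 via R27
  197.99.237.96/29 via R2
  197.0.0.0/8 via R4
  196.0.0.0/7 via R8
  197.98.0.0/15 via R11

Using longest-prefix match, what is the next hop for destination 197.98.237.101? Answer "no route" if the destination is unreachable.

Routes whose prefix contains 197.98.237.101:
  196.0.0.0/6 (196.0.0.0 - 199.255.255.255) -> R6
  196.0.0.0/7 (196.0.0.0 - 197.255.255.255) -> R8
  197.0.0.0/8 (197.0.0.0 - 197.255.255.255) -> R4
  197.96.0.0/12 (197.96.0.0 - 197.111.255.255) -> R12
  197.98.0.0/15 (197.98.0.0 - 197.99.255.255) -> R11
More-specific entries that do NOT match:
  197.98.237.104/29 (197.98.237.104 - 197.98.237.111) does not contain 197.98.237.101
  133.98.237.96/29 (133.98.237.96 - 133.98.237.103) does not contain 197.98.237.101
  197.99.237.96/29 (197.99.237.96 - 197.99.237.103) does not contain 197.98.237.101
  197.98.237.32/27 (197.98.237.32 - 197.98.237.63) does not contain 197.98.237.101
  197.98.200.0/21 (197.98.200.0 - 197.98.207.255) does not contain 197.98.237.101
  197.98.240.0/20 (197.98.240.0 - 197.98.255.255) does not contain 197.98.237.101
  197.96.192.0/18 (197.96.192.0 - 197.96.255.255) does not contain 197.98.237.101
  197.96.0.0/16 (197.96.0.0 - 197.96.255.255) does not contain 197.98.237.101
Longest matching prefix is /15 -> next hop R11.

R11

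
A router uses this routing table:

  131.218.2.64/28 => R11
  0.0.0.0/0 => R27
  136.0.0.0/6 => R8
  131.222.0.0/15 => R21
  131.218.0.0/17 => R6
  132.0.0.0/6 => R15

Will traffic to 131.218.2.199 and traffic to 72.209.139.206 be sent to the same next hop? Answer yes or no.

no

131.218.2.199: longest match 131.218.0.0/17 -> R6
72.209.139.206: longest match 0.0.0.0/0 -> R27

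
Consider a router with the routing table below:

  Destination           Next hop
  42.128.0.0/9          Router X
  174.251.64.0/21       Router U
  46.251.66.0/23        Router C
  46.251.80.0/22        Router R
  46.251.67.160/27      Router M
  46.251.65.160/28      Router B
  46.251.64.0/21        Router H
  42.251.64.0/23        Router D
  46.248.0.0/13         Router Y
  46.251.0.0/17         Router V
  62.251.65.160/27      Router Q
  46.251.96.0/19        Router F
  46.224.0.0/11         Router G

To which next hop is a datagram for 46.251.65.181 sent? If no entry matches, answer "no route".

Routes whose prefix contains 46.251.65.181:
  46.224.0.0/11 (46.224.0.0 - 46.255.255.255) -> Router G
  46.248.0.0/13 (46.248.0.0 - 46.255.255.255) -> Router Y
  46.251.0.0/17 (46.251.0.0 - 46.251.127.255) -> Router V
  46.251.64.0/21 (46.251.64.0 - 46.251.71.255) -> Router H
More-specific entries that do NOT match:
  46.251.65.160/28 (46.251.65.160 - 46.251.65.175) does not contain 46.251.65.181
  46.251.67.160/27 (46.251.67.160 - 46.251.67.191) does not contain 46.251.65.181
  62.251.65.160/27 (62.251.65.160 - 62.251.65.191) does not contain 46.251.65.181
  46.251.66.0/23 (46.251.66.0 - 46.251.67.255) does not contain 46.251.65.181
  42.251.64.0/23 (42.251.64.0 - 42.251.65.255) does not contain 46.251.65.181
  46.251.80.0/22 (46.251.80.0 - 46.251.83.255) does not contain 46.251.65.181
Longest matching prefix is /21 -> next hop Router H.

Router H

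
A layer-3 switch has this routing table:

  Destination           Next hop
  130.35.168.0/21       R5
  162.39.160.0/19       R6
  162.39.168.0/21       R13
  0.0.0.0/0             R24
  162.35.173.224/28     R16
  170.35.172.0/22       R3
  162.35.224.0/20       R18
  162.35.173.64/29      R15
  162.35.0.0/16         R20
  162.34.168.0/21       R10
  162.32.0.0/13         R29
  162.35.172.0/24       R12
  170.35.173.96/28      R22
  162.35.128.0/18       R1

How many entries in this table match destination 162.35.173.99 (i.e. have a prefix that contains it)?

4

Prefixes containing 162.35.173.99:
  0.0.0.0/0 (default, matches everything)
  162.32.0.0/13 (162.32.0.0 - 162.39.255.255)
  162.35.0.0/16 (162.35.0.0 - 162.35.255.255)
  162.35.128.0/18 (162.35.128.0 - 162.35.191.255)
Total matching entries: 4.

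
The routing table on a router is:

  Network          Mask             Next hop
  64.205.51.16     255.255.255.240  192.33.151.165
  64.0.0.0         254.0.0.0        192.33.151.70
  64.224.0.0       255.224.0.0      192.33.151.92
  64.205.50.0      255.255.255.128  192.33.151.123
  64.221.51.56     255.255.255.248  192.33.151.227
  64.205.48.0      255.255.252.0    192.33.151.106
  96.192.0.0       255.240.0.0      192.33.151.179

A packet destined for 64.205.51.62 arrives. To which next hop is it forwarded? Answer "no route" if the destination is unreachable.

192.33.151.106

Routes whose prefix contains 64.205.51.62:
  64.0.0.0/7 (64.0.0.0 - 65.255.255.255) -> 192.33.151.70
  64.205.48.0/22 (64.205.48.0 - 64.205.51.255) -> 192.33.151.106
More-specific entries that do NOT match:
  64.221.51.56/29 (64.221.51.56 - 64.221.51.63) does not contain 64.205.51.62
  64.205.51.16/28 (64.205.51.16 - 64.205.51.31) does not contain 64.205.51.62
  64.205.50.0/25 (64.205.50.0 - 64.205.50.127) does not contain 64.205.51.62
Longest matching prefix is /22 -> next hop 192.33.151.106.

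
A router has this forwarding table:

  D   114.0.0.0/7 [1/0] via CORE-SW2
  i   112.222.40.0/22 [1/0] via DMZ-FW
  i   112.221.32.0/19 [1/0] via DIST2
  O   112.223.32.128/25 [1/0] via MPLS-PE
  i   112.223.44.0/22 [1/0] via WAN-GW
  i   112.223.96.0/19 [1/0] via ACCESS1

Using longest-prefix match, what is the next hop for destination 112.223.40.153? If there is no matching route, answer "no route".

No entry's prefix contains 112.223.40.153; there is no default route.

no route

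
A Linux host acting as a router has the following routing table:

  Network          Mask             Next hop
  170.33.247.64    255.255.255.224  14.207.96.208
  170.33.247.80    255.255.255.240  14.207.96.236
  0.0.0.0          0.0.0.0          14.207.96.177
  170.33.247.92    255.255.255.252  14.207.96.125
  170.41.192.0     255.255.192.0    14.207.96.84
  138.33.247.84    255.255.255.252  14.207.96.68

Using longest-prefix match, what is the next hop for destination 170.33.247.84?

Routes whose prefix contains 170.33.247.84:
  0.0.0.0/0 (default, matches everything) -> 14.207.96.177
  170.33.247.64/27 (170.33.247.64 - 170.33.247.95) -> 14.207.96.208
  170.33.247.80/28 (170.33.247.80 - 170.33.247.95) -> 14.207.96.236
More-specific entries that do NOT match:
  170.33.247.92/30 (170.33.247.92 - 170.33.247.95) does not contain 170.33.247.84
  138.33.247.84/30 (138.33.247.84 - 138.33.247.87) does not contain 170.33.247.84
Longest matching prefix is /28 -> next hop 14.207.96.236.

14.207.96.236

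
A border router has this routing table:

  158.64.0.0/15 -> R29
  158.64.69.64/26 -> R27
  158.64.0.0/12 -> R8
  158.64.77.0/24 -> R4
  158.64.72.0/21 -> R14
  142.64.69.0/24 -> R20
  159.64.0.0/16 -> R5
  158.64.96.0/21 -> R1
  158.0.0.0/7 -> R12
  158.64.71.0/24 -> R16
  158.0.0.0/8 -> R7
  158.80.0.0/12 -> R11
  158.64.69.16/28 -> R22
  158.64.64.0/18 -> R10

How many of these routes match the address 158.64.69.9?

Prefixes containing 158.64.69.9:
  158.0.0.0/7 (158.0.0.0 - 159.255.255.255)
  158.0.0.0/8 (158.0.0.0 - 158.255.255.255)
  158.64.0.0/12 (158.64.0.0 - 158.79.255.255)
  158.64.0.0/15 (158.64.0.0 - 158.65.255.255)
  158.64.64.0/18 (158.64.64.0 - 158.64.127.255)
Total matching entries: 5.

5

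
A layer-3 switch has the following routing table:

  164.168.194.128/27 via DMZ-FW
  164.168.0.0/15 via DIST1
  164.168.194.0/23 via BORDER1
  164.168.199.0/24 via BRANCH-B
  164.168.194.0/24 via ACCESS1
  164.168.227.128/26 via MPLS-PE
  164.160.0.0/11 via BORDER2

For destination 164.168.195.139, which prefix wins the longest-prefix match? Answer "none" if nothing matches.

164.168.194.0/23

Entries matching 164.168.195.139:
  164.160.0.0/11 (164.160.0.0 - 164.191.255.255)
  164.168.0.0/15 (164.168.0.0 - 164.169.255.255)
  164.168.194.0/23 (164.168.194.0 - 164.168.195.255)
Most specific is 164.168.194.0/23.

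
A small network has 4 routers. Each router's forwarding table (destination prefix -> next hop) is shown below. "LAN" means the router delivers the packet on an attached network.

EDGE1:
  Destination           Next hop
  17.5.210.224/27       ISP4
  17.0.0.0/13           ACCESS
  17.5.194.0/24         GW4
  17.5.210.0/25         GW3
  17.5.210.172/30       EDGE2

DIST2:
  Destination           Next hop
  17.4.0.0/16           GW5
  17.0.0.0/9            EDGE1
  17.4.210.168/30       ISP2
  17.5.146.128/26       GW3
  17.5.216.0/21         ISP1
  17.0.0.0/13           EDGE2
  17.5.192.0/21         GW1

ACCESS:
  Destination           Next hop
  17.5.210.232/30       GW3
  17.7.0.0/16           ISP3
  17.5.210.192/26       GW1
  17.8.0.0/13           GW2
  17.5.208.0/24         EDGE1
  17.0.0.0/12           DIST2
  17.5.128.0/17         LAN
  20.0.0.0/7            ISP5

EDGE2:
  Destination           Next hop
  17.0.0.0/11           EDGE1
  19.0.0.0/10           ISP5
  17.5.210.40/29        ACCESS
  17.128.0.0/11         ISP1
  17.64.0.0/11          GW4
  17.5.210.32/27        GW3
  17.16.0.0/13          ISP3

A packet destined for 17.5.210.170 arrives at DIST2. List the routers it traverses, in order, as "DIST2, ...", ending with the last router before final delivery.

DIST2, EDGE2, EDGE1, ACCESS

At DIST2: longest match for 17.5.210.170 is 17.0.0.0/13 -> EDGE2
At EDGE2: longest match for 17.5.210.170 is 17.0.0.0/11 -> EDGE1
At EDGE1: longest match for 17.5.210.170 is 17.0.0.0/13 -> ACCESS
At ACCESS: longest match for 17.5.210.170 is 17.5.128.0/17 -> LAN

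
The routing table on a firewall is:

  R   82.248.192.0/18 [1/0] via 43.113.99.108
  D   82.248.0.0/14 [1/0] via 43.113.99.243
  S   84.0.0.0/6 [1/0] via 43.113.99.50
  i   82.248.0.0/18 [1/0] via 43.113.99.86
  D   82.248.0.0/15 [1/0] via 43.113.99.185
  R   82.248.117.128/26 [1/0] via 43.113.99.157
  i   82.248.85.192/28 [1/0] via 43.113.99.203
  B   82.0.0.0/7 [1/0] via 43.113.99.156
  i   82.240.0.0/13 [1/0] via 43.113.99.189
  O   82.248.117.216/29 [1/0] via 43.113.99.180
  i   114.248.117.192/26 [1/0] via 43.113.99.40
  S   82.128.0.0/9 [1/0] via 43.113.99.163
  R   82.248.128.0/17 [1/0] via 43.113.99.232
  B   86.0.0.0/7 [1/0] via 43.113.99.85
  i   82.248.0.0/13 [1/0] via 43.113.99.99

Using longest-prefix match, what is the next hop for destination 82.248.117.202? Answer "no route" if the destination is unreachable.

Routes whose prefix contains 82.248.117.202:
  82.0.0.0/7 (82.0.0.0 - 83.255.255.255) -> 43.113.99.156
  82.128.0.0/9 (82.128.0.0 - 82.255.255.255) -> 43.113.99.163
  82.248.0.0/13 (82.248.0.0 - 82.255.255.255) -> 43.113.99.99
  82.248.0.0/14 (82.248.0.0 - 82.251.255.255) -> 43.113.99.243
  82.248.0.0/15 (82.248.0.0 - 82.249.255.255) -> 43.113.99.185
More-specific entries that do NOT match:
  82.248.117.216/29 (82.248.117.216 - 82.248.117.223) does not contain 82.248.117.202
  82.248.85.192/28 (82.248.85.192 - 82.248.85.207) does not contain 82.248.117.202
  82.248.117.128/26 (82.248.117.128 - 82.248.117.191) does not contain 82.248.117.202
  114.248.117.192/26 (114.248.117.192 - 114.248.117.255) does not contain 82.248.117.202
  82.248.192.0/18 (82.248.192.0 - 82.248.255.255) does not contain 82.248.117.202
  82.248.0.0/18 (82.248.0.0 - 82.248.63.255) does not contain 82.248.117.202
  82.248.128.0/17 (82.248.128.0 - 82.248.255.255) does not contain 82.248.117.202
Longest matching prefix is /15 -> next hop 43.113.99.185.

43.113.99.185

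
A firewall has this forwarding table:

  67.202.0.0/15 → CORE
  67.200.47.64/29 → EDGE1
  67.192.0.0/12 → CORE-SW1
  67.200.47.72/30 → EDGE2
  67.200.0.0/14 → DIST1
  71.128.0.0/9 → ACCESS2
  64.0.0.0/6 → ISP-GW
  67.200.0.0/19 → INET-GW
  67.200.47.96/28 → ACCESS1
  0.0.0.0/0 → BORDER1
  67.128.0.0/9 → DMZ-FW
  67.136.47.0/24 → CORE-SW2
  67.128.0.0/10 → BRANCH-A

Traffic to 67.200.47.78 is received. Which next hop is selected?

Routes whose prefix contains 67.200.47.78:
  0.0.0.0/0 (default, matches everything) -> BORDER1
  64.0.0.0/6 (64.0.0.0 - 67.255.255.255) -> ISP-GW
  67.128.0.0/9 (67.128.0.0 - 67.255.255.255) -> DMZ-FW
  67.192.0.0/12 (67.192.0.0 - 67.207.255.255) -> CORE-SW1
  67.200.0.0/14 (67.200.0.0 - 67.203.255.255) -> DIST1
More-specific entries that do NOT match:
  67.200.47.72/30 (67.200.47.72 - 67.200.47.75) does not contain 67.200.47.78
  67.200.47.64/29 (67.200.47.64 - 67.200.47.71) does not contain 67.200.47.78
  67.200.47.96/28 (67.200.47.96 - 67.200.47.111) does not contain 67.200.47.78
  67.136.47.0/24 (67.136.47.0 - 67.136.47.255) does not contain 67.200.47.78
  67.200.0.0/19 (67.200.0.0 - 67.200.31.255) does not contain 67.200.47.78
  67.202.0.0/15 (67.202.0.0 - 67.203.255.255) does not contain 67.200.47.78
Longest matching prefix is /14 -> next hop DIST1.

DIST1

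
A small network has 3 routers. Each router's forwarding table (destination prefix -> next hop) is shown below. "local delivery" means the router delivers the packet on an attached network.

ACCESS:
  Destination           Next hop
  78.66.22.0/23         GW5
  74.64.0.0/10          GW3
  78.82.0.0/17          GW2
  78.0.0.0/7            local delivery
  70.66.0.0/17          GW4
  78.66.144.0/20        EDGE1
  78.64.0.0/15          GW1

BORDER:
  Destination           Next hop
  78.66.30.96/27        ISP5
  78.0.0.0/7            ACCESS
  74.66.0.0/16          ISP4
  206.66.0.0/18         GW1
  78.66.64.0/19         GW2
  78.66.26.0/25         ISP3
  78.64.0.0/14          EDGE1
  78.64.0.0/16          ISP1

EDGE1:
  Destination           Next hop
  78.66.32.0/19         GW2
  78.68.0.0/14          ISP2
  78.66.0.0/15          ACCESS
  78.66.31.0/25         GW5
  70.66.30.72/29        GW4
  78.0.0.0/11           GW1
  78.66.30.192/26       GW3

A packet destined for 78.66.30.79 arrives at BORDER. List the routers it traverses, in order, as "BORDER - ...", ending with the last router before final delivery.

BORDER - EDGE1 - ACCESS

At BORDER: longest match for 78.66.30.79 is 78.64.0.0/14 -> EDGE1
At EDGE1: longest match for 78.66.30.79 is 78.66.0.0/15 -> ACCESS
At ACCESS: longest match for 78.66.30.79 is 78.0.0.0/7 -> local delivery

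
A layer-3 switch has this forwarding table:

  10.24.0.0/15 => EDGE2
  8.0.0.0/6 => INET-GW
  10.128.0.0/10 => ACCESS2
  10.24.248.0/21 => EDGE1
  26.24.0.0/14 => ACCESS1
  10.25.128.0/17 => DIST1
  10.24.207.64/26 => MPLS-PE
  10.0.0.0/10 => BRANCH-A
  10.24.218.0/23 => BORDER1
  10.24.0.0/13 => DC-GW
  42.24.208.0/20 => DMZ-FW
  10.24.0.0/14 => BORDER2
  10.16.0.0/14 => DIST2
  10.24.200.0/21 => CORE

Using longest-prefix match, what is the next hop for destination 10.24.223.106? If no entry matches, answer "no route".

Routes whose prefix contains 10.24.223.106:
  8.0.0.0/6 (8.0.0.0 - 11.255.255.255) -> INET-GW
  10.0.0.0/10 (10.0.0.0 - 10.63.255.255) -> BRANCH-A
  10.24.0.0/13 (10.24.0.0 - 10.31.255.255) -> DC-GW
  10.24.0.0/14 (10.24.0.0 - 10.27.255.255) -> BORDER2
  10.24.0.0/15 (10.24.0.0 - 10.25.255.255) -> EDGE2
More-specific entries that do NOT match:
  10.24.207.64/26 (10.24.207.64 - 10.24.207.127) does not contain 10.24.223.106
  10.24.218.0/23 (10.24.218.0 - 10.24.219.255) does not contain 10.24.223.106
  10.24.248.0/21 (10.24.248.0 - 10.24.255.255) does not contain 10.24.223.106
  10.24.200.0/21 (10.24.200.0 - 10.24.207.255) does not contain 10.24.223.106
  42.24.208.0/20 (42.24.208.0 - 42.24.223.255) does not contain 10.24.223.106
  10.25.128.0/17 (10.25.128.0 - 10.25.255.255) does not contain 10.24.223.106
Longest matching prefix is /15 -> next hop EDGE2.

EDGE2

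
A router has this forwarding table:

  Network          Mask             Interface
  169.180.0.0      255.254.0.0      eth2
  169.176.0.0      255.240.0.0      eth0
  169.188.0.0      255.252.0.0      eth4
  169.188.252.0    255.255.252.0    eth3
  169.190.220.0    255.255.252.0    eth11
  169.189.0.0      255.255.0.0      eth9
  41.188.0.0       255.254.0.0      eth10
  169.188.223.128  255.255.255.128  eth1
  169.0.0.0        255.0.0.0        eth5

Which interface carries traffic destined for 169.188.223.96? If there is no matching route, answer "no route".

eth4

Routes whose prefix contains 169.188.223.96:
  169.0.0.0/8 (169.0.0.0 - 169.255.255.255) -> eth5
  169.176.0.0/12 (169.176.0.0 - 169.191.255.255) -> eth0
  169.188.0.0/14 (169.188.0.0 - 169.191.255.255) -> eth4
More-specific entries that do NOT match:
  169.188.223.128/25 (169.188.223.128 - 169.188.223.255) does not contain 169.188.223.96
  169.188.252.0/22 (169.188.252.0 - 169.188.255.255) does not contain 169.188.223.96
  169.190.220.0/22 (169.190.220.0 - 169.190.223.255) does not contain 169.188.223.96
  169.189.0.0/16 (169.189.0.0 - 169.189.255.255) does not contain 169.188.223.96
  169.180.0.0/15 (169.180.0.0 - 169.181.255.255) does not contain 169.188.223.96
  41.188.0.0/15 (41.188.0.0 - 41.189.255.255) does not contain 169.188.223.96
Longest matching prefix is /14 -> interface eth4.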